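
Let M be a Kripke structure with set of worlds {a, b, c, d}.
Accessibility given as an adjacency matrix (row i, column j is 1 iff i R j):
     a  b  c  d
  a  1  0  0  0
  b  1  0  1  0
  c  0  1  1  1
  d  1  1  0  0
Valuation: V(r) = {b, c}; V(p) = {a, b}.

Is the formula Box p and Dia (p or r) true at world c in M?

No

Recall that Box ψ holds at a world iff ψ holds at every accessible world, and Dia ψ holds iff ψ holds at some accessible world.
At c: Box p is false, Dia (p or r) is true, so Box p and Dia (p or r) is false.
  At c: Box p requires p at every successor {b, c, d}.
    p fails at c, so Box p is false at c.
  At c: Dia (p or r) requires p or r at some successor in {b, c, d}.
    p or r holds at b, so Dia (p or r) is true at c.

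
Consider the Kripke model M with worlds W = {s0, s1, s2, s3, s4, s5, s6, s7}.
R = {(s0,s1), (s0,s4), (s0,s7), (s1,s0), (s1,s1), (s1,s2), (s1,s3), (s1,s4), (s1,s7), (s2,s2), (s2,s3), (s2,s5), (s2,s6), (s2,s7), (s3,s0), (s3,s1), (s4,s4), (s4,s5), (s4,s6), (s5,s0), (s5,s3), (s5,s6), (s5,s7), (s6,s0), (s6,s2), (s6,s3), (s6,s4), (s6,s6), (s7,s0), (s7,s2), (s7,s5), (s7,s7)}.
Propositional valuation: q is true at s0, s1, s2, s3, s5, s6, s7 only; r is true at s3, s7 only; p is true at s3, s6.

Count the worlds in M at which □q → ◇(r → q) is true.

Let φ = □q → ◇(r → q). Evaluate φ at each world:
  s0 (successors {s1, s4, s7}): φ is true.
  s1 (successors {s0, s1, s2, s3, s4, s7}): φ is true.
  s2 (successors {s2, s3, s5, s6, s7}): φ is true.
  s3 (successors {s0, s1}): φ is true.
  s4 (successors {s4, s5, s6}): φ is true.
  s5 (successors {s0, s3, s6, s7}): φ is true.
  s6 (successors {s0, s2, s3, s4, s6}): φ is true.
  s7 (successors {s0, s2, s5, s7}): φ is true.
For instance, at s5:
  At s5: □q is true, ◇(r → q) is true, so □q → ◇(r → q) is true.
    At s5: □q requires q at every successor {s0, s3, s6, s7}.
      At s0: q is true.
      At s3: q is true.
      At s6: q is true.
      At s7: q is true.
    So □q is true at s5.
    At s5: ◇(r → q) requires r → q at some successor in {s0, s3, s6, s7}.
      r → q holds at s0, so ◇(r → q) is true at s5.
Satisfying worlds: {s0, s1, s2, s3, s4, s5, s6, s7}

8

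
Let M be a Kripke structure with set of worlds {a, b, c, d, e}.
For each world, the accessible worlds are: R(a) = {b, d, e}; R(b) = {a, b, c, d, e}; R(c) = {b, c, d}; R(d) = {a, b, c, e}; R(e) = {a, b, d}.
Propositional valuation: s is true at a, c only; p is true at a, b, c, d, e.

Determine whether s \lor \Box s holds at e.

No

Recall that \Box ψ holds at a world iff ψ holds at every accessible world, and \Diamond ψ holds iff ψ holds at some accessible world.
At e: s is false, \Box s is false, so s \lor \Box s is false.
  At e: \Box s requires s at every successor {a, b, d}.
    s fails at b, so \Box s is false at e.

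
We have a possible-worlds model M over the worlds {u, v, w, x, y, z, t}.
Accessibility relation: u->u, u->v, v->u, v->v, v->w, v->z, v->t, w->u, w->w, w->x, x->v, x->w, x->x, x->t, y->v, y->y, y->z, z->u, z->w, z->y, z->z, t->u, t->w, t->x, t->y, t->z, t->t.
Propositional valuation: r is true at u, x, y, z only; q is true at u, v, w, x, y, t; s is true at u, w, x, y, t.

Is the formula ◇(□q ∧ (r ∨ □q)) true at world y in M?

At y: ◇(□q ∧ (r ∨ □q)) requires □q ∧ (r ∨ □q) at some successor in {v, y, z}.
  At v: □q ∧ (r ∨ □q) is false.
  At y: □q ∧ (r ∨ □q) is false.
  At z: □q ∧ (r ∨ □q) is false.
So ◇(□q ∧ (r ∨ □q)) is false at y.

No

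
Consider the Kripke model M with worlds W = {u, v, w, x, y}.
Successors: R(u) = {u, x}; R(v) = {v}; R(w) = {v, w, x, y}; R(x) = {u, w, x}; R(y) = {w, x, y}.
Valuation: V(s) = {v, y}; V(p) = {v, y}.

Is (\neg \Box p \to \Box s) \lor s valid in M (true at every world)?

Recall that \Box ψ holds at a world iff ψ holds at every accessible world, and \Diamond ψ holds iff ψ holds at some accessible world.
Let φ = (\neg \Box p \to \Box s) \lor s. Evaluate φ at each world:
  u (successors {u, x}): φ is false.
  v (successors {v}): φ is true.
  w (successors {v, w, x, y}): φ is false.
  x (successors {u, w, x}): φ is false.
  y (successors {w, x, y}): φ is true.
Detail at u (counterexample):
  At u: \neg \Box p \to \Box s is false, s is false, so (\neg \Box p \to \Box s) \lor s is false.
    At u: \neg \Box p is true, \Box s is false, so \neg \Box p \to \Box s is false.
      At u: \Box p is false, so \neg \Box p is true.
      At u: \Box s requires s at every successor {u, x}.
        s fails at u, so \Box s is false at u.

No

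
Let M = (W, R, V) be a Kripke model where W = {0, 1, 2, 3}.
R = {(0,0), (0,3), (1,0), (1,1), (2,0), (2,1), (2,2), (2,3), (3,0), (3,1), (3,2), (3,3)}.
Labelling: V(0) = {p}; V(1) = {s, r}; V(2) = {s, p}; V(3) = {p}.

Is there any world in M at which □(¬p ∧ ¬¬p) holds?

No

Recall that □ψ holds at a world iff ψ holds at every accessible world, and ◇ψ holds iff ψ holds at some accessible world.
Let φ = □(¬p ∧ ¬¬p). Evaluate φ at each world:
  0 (successors {0, 3}): φ is false.
  1 (successors {0, 1}): φ is false.
  2 (successors {0, 1, 2, 3}): φ is false.
  3 (successors {0, 1, 2, 3}): φ is false.
For instance, at 1:
  At 1: □(¬p ∧ ¬¬p) requires ¬p ∧ ¬¬p at every successor {0, 1}.
    ¬p ∧ ¬¬p fails at 0, so □(¬p ∧ ¬¬p) is false at 1.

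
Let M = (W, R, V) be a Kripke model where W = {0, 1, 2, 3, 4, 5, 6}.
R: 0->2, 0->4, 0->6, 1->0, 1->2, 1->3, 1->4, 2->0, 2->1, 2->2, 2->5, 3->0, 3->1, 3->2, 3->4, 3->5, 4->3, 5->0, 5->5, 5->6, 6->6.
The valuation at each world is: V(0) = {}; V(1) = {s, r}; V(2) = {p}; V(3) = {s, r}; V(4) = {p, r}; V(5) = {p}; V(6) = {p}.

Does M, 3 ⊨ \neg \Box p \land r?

At 3: \neg \Box p is true, r is true, so \neg \Box p \land r is true.
  At 3: \Box p is false, so \neg \Box p is true.
    At 3: \Box p requires p at every successor {0, 1, 2, 4, 5}.
      p fails at 0, so \Box p is false at 3.

Yes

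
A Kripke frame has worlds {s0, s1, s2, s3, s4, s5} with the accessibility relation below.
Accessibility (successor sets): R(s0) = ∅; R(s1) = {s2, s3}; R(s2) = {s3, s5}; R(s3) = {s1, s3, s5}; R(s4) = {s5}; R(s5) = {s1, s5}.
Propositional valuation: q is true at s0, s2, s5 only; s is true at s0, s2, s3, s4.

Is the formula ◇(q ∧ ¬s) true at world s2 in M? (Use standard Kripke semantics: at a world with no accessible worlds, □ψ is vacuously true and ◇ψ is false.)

Yes

Recall that ◇ψ holds at a world iff ψ holds at some accessible world.
At s2: ◇(q ∧ ¬s) requires q ∧ ¬s at some successor in {s3, s5}.
  q ∧ ¬s holds at s5, so ◇(q ∧ ¬s) is true at s2.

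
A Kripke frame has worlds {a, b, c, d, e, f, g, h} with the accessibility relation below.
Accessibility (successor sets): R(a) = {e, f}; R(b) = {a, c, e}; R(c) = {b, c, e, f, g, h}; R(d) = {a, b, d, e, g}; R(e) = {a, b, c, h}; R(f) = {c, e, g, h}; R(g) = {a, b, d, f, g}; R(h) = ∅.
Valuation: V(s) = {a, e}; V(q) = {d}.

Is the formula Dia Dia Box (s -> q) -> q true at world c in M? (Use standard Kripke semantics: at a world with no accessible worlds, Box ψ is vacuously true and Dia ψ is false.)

Recall that Box ψ holds at a world iff ψ holds at every accessible world, and Dia ψ holds iff ψ holds at some accessible world.
At c: Dia Dia Box (s -> q) is true, q is false, so Dia Dia Box (s -> q) -> q is false.
  At c: Dia Dia Box (s -> q) requires Dia Box (s -> q) at some successor in {b, c, e, f, g, h}.
    Dia Box (s -> q) holds at c, so Dia Dia Box (s -> q) is true at c.
      At c: Dia Box (s -> q) requires Box (s -> q) at some successor in {b, c, e, f, g, h}.
        Box (s -> q) holds at h, so Dia Box (s -> q) is true at c.

No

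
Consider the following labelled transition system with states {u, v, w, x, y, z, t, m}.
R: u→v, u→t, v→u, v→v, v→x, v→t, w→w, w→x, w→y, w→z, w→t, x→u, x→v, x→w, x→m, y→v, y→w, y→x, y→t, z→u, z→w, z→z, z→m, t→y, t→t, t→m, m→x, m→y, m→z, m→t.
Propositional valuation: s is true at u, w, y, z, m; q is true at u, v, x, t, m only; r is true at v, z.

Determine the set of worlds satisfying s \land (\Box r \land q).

Recall that \Box ψ holds at a world iff ψ holds at every accessible world, and \Diamond ψ holds iff ψ holds at some accessible world.
Let φ = s \land (\Box r \land q). Evaluate φ at each world:
  u (successors {v, t}): φ is false.
  v (successors {u, v, x, t}): φ is false.
  w (successors {w, x, y, z, t}): φ is false.
  x (successors {u, v, w, m}): φ is false.
  y (successors {v, w, x, t}): φ is false.
  z (successors {u, w, z, m}): φ is false.
  t (successors {y, t, m}): φ is false.
  m (successors {x, y, z, t}): φ is false.
For instance, at u:
  At u: s is true, \Box r \land q is false, so s \land (\Box r \land q) is false.
    At u: \Box r is false, q is true, so \Box r \land q is false.
      At u: \Box r requires r at every successor {v, t}.
        r fails at t, so \Box r is false at u.
Satisfying worlds: none.

none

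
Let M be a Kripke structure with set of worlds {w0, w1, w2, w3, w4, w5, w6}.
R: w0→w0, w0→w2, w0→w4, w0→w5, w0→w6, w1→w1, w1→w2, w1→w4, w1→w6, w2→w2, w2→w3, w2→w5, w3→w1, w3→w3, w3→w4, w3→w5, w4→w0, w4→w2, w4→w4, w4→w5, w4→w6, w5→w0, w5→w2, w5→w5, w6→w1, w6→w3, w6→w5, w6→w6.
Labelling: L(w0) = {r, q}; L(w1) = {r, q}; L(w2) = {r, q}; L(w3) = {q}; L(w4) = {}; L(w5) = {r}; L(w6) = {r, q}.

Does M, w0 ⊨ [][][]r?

At w0: [][][]r requires [][]r at every successor {w0, w2, w4, w5, w6}.
  [][]r fails at w0, so [][][]r is false at w0.
    At w0: [][]r requires []r at every successor {w0, w2, w4, w5, w6}.
      []r fails at w0, so [][]r is false at w0.

No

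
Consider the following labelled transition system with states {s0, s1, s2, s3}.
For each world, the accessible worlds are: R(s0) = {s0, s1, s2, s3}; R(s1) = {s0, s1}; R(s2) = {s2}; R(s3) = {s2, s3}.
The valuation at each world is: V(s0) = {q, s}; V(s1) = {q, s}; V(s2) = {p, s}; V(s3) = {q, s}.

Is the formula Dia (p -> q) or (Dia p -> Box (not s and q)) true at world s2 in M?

No

At s2: Dia (p -> q) is false, Dia p -> Box (not s and q) is false, so Dia (p -> q) or (Dia p -> Box (not s and q)) is false.
  At s2: Dia (p -> q) requires p -> q at some successor in {s2}.
    At s2: p -> q is false.
  So Dia (p -> q) is false at s2.
  At s2: Dia p is true, Box (not s and q) is false, so Dia p -> Box (not s and q) is false.
    At s2: Dia p requires p at some successor in {s2}.
      p holds at s2, so Dia p is true at s2.
    At s2: Box (not s and q) requires not s and q at every successor {s2}.
      not s and q fails at s2, so Box (not s and q) is false at s2.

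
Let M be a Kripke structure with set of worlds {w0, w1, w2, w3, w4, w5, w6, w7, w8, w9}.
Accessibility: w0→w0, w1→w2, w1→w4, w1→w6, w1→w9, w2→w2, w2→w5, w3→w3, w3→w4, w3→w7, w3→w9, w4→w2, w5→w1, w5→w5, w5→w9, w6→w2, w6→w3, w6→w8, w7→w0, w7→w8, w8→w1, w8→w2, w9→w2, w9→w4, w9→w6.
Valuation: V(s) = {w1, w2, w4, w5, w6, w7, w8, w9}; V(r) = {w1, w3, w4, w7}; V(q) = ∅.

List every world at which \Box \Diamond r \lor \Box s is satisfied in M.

w1, w2, w4, w5, w8, w9

Let φ = \Box \Diamond r \lor \Box s. Evaluate φ at each world:
  w0 (successors {w0}): φ is false.
  w1 (successors {w2, w4, w6, w9}): φ is true.
  w2 (successors {w2, w5}): φ is true.
  w3 (successors {w3, w4, w7, w9}): φ is false.
  w4 (successors {w2}): φ is true.
  w5 (successors {w1, w5, w9}): φ is true.
  w6 (successors {w2, w3, w8}): φ is false.
  w7 (successors {w0, w8}): φ is false.
  w8 (successors {w1, w2}): φ is true.
  w9 (successors {w2, w4, w6}): φ is true.
For instance, at w9:
  At w9: \Box \Diamond r is false, \Box s is true, so \Box \Diamond r \lor \Box s is true.
    At w9: \Box \Diamond r requires \Diamond r at every successor {w2, w4, w6}.
      \Diamond r fails at w2, so \Box \Diamond r is false at w9.
    At w9: \Box s requires s at every successor {w2, w4, w6}.
      At w2: s is true.
      At w4: s is true.
      At w6: s is true.
    So \Box s is true at w9.
Satisfying worlds: {w1, w2, w4, w5, w8, w9}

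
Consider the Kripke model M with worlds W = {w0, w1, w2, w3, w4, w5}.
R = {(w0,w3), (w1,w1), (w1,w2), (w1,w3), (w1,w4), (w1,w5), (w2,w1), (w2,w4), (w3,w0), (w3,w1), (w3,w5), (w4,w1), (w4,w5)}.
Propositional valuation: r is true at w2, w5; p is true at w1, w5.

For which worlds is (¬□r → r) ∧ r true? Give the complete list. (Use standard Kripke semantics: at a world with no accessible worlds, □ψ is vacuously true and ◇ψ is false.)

w2, w5

Let φ = (¬□r → r) ∧ r. Evaluate φ at each world:
  w0 (successors {w3}): φ is false.
  w1 (successors {w1, w2, w3, w4, w5}): φ is false.
  w2 (successors {w1, w4}): φ is true.
  w3 (successors {w0, w1, w5}): φ is false.
  w4 (successors {w1, w5}): φ is false.
  w5 (successors ∅): φ is true.
For instance, at w3:
  At w3: ¬□r → r is false, r is false, so (¬□r → r) ∧ r is false.
    At w3: ¬□r is true, r is false, so ¬□r → r is false.
      At w3: □r is false, so ¬□r is true.
Satisfying worlds: {w2, w5}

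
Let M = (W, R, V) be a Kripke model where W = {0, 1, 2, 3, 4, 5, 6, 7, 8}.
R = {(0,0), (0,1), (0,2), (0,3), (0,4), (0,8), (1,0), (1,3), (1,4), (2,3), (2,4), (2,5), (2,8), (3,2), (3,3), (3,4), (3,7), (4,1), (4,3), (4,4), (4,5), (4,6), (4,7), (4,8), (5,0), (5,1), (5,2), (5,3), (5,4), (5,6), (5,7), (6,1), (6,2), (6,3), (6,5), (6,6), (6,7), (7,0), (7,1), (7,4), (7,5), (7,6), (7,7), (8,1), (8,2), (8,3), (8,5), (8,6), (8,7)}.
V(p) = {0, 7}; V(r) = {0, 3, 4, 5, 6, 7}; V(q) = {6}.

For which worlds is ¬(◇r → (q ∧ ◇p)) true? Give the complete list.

0, 1, 2, 3, 4, 5, 7, 8

Recall that ◇ψ holds at a world iff ψ holds at some accessible world.
Let φ = ¬(◇r → (q ∧ ◇p)). Evaluate φ at each world:
  0 (successors {0, 1, 2, 3, 4, 8}): φ is true.
  1 (successors {0, 3, 4}): φ is true.
  2 (successors {3, 4, 5, 8}): φ is true.
  3 (successors {2, 3, 4, 7}): φ is true.
  4 (successors {1, 3, 4, 5, 6, 7, 8}): φ is true.
  5 (successors {0, 1, 2, 3, 4, 6, 7}): φ is true.
  6 (successors {1, 2, 3, 5, 6, 7}): φ is false.
  7 (successors {0, 1, 4, 5, 6, 7}): φ is true.
  8 (successors {1, 2, 3, 5, 6, 7}): φ is true.
For instance, at 2:
  At 2: ◇r → (q ∧ ◇p) is false, so ¬(◇r → (q ∧ ◇p)) is true.
    At 2: ◇r is true, q ∧ ◇p is false, so ◇r → (q ∧ ◇p) is false.
      At 2: ◇r requires r at some successor in {3, 4, 5, 8}.
        r holds at 3, so ◇r is true at 2.
      At 2: q is false, ◇p is false, so q ∧ ◇p is false.
Satisfying worlds: {0, 1, 2, 3, 4, 5, 7, 8}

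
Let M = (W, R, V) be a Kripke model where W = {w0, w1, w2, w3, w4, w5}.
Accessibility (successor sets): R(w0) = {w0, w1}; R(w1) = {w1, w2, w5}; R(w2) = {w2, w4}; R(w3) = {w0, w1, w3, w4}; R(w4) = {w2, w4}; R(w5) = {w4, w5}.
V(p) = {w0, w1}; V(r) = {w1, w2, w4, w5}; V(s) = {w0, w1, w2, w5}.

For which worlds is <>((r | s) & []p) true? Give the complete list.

w0, w3

Let φ = <>((r | s) & []p). Evaluate φ at each world:
  w0 (successors {w0, w1}): φ is true.
  w1 (successors {w1, w2, w5}): φ is false.
  w2 (successors {w2, w4}): φ is false.
  w3 (successors {w0, w1, w3, w4}): φ is true.
  w4 (successors {w2, w4}): φ is false.
  w5 (successors {w4, w5}): φ is false.
For instance, at w5:
  At w5: <>((r | s) & []p) requires (r | s) & []p at some successor in {w4, w5}.
    At w4: (r | s) & []p is false.
    At w5: (r | s) & []p is false.
  So <>((r | s) & []p) is false at w5.
Satisfying worlds: {w0, w3}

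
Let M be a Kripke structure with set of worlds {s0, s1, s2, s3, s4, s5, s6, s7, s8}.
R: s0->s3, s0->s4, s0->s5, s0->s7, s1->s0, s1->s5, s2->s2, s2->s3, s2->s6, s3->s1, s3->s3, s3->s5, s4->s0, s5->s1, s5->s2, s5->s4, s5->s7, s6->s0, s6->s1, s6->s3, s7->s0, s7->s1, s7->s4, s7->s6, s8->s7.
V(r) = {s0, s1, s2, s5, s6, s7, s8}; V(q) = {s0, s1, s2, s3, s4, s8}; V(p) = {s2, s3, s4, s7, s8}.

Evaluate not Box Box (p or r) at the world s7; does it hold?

No

Recall that Box ψ holds at a world iff ψ holds at every accessible world, and Dia ψ holds iff ψ holds at some accessible world.
At s7: Box Box (p or r) is true, so not Box Box (p or r) is false.
  At s7: Box Box (p or r) requires Box (p or r) at every successor {s0, s1, s4, s6}.
    At s0: Box (p or r) is true.
    At s1: Box (p or r) is true.
    At s4: Box (p or r) is true.
    At s6: Box (p or r) is true.
  So Box Box (p or r) is true at s7.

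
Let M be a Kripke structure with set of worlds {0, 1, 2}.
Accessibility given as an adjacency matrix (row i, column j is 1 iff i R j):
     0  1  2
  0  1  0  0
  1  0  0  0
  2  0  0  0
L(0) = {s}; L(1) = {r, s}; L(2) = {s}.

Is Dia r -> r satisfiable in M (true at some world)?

Yes

Let φ = Dia r -> r. Evaluate φ at each world:
  0 (successors {0}): φ is true.
  1 (successors ∅): φ is true.
  2 (successors ∅): φ is true.
Detail at 0 (witness):
  At 0: Dia r is false, r is false, so Dia r -> r is true.
    At 0: Dia r requires r at some successor in {0}.
      At 0: r is false.
    So Dia r is false at 0.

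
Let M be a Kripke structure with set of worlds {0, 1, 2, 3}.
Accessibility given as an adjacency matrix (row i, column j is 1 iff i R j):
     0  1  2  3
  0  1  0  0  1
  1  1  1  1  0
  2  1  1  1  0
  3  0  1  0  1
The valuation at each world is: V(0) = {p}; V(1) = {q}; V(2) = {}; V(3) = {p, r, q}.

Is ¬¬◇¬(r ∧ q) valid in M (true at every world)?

Let φ = ¬¬◇¬(r ∧ q). Evaluate φ at each world:
  0 (successors {0, 3}): φ is true.
  1 (successors {0, 1, 2}): φ is true.
  2 (successors {0, 1, 2}): φ is true.
  3 (successors {1, 3}): φ is true.
For instance, at 0:
  At 0: ¬◇¬(r ∧ q) is false, so ¬¬◇¬(r ∧ q) is true.
    At 0: ◇¬(r ∧ q) is true, so ¬◇¬(r ∧ q) is false.
      At 0: ◇¬(r ∧ q) requires ¬(r ∧ q) at some successor in {0, 3}.
        ¬(r ∧ q) holds at 0, so ◇¬(r ∧ q) is true at 0.

Yes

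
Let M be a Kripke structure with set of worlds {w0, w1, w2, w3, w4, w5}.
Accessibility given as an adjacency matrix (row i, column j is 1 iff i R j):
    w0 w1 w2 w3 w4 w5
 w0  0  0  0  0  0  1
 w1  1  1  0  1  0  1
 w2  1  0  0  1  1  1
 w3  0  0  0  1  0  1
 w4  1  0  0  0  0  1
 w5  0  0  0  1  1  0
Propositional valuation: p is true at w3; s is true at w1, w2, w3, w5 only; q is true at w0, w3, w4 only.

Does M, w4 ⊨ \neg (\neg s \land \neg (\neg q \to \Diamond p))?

Recall that \Diamond ψ holds at a world iff ψ holds at some accessible world.
At w4: \neg s \land \neg (\neg q \to \Diamond p) is false, so \neg (\neg s \land \neg (\neg q \to \Diamond p)) is true.
  At w4: \neg s is true, \neg (\neg q \to \Diamond p) is false, so \neg s \land \neg (\neg q \to \Diamond p) is false.
    At w4: \neg q \to \Diamond p is true, so \neg (\neg q \to \Diamond p) is false.
      At w4: \neg q is false, \Diamond p is false, so \neg q \to \Diamond p is true.

Yes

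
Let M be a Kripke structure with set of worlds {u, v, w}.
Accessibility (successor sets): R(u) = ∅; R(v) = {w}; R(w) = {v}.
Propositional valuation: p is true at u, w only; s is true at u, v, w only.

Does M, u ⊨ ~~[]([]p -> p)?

Yes

At u: ~[]([]p -> p) is false, so ~~[]([]p -> p) is true.
  At u: []([]p -> p) is true, so ~[]([]p -> p) is false.
    At u: no accessible worlds, so []([]p -> p) holds vacuously.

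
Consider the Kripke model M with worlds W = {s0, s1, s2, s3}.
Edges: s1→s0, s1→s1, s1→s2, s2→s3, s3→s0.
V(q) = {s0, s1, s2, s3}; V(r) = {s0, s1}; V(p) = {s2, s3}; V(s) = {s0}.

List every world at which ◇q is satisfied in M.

Let φ = ◇q. Evaluate φ at each world:
  s0 (successors ∅): φ is false.
  s1 (successors {s0, s1, s2}): φ is true.
  s2 (successors {s3}): φ is true.
  s3 (successors {s0}): φ is true.
For instance, at s2:
  At s2: ◇q requires q at some successor in {s3}.
    q holds at s3, so ◇q is true at s2.
Satisfying worlds: {s1, s2, s3}

s1, s2, s3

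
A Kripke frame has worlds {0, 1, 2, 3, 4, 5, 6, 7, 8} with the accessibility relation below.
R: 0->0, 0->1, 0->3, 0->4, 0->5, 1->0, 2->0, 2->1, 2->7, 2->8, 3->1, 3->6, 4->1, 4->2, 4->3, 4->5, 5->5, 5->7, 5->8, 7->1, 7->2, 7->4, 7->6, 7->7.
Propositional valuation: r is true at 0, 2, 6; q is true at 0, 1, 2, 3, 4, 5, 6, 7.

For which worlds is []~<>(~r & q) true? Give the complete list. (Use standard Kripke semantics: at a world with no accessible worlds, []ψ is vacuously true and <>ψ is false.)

Let φ = []~<>(~r & q). Evaluate φ at each world:
  0 (successors {0, 1, 3, 4, 5}): φ is false.
  1 (successors {0}): φ is false.
  2 (successors {0, 1, 7, 8}): φ is false.
  3 (successors {1, 6}): φ is true.
  4 (successors {1, 2, 3, 5}): φ is false.
  5 (successors {5, 7, 8}): φ is false.
  6 (successors ∅): φ is true.
  7 (successors {1, 2, 4, 6, 7}): φ is false.
  8 (successors ∅): φ is true.
For instance, at 2:
  At 2: []~<>(~r & q) requires ~<>(~r & q) at every successor {0, 1, 7, 8}.
    ~<>(~r & q) fails at 0, so []~<>(~r & q) is false at 2.
      At 0: <>(~r & q) is true, so ~<>(~r & q) is false.
Satisfying worlds: {3, 6, 8}

3, 6, 8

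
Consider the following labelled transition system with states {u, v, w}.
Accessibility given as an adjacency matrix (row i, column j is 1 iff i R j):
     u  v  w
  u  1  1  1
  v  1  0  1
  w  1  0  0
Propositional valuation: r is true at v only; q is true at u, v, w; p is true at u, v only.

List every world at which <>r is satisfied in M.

Let φ = <>r. Evaluate φ at each world:
  u (successors {u, v, w}): φ is true.
  v (successors {u, w}): φ is false.
  w (successors {u}): φ is false.
For instance, at w:
  At w: <>r requires r at some successor in {u}.
    At u: r is false.
  So <>r is false at w.
Satisfying worlds: {u}

u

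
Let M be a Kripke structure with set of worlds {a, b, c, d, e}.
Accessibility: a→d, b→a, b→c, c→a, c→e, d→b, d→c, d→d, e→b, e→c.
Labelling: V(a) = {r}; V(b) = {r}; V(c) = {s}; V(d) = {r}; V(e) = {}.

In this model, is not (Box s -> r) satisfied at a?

At a: Box s -> r is true, so not (Box s -> r) is false.
  At a: Box s is false, r is true, so Box s -> r is true.
    At a: Box s requires s at every successor {d}.
      s fails at d, so Box s is false at a.

No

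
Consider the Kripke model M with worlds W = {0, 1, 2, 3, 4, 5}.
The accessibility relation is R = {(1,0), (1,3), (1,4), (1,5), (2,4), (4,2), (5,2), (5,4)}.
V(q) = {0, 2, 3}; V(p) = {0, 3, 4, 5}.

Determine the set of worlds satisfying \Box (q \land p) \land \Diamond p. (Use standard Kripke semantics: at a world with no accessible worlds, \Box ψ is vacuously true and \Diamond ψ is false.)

Let φ = \Box (q \land p) \land \Diamond p. Evaluate φ at each world:
  0 (successors ∅): φ is false.
  1 (successors {0, 3, 4, 5}): φ is false.
  2 (successors {4}): φ is false.
  3 (successors ∅): φ is false.
  4 (successors {2}): φ is false.
  5 (successors {2, 4}): φ is false.
For instance, at 2:
  At 2: \Box (q \land p) is false, \Diamond p is true, so \Box (q \land p) \land \Diamond p is false.
    At 2: \Box (q \land p) requires q \land p at every successor {4}.
      q \land p fails at 4, so \Box (q \land p) is false at 2.
    At 2: \Diamond p requires p at some successor in {4}.
      p holds at 4, so \Diamond p is true at 2.
Satisfying worlds: none.

none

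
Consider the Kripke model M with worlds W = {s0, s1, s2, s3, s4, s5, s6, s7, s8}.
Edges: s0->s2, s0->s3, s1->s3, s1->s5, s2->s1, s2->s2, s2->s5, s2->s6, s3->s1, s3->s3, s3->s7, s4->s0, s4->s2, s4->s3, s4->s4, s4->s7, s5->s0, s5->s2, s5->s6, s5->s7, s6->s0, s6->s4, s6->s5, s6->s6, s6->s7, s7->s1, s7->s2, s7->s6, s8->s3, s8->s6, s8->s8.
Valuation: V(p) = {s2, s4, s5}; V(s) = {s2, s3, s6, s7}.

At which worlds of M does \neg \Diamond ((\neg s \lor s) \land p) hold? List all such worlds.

s3, s8

Let φ = \neg \Diamond ((\neg s \lor s) \land p). Evaluate φ at each world:
  s0 (successors {s2, s3}): φ is false.
  s1 (successors {s3, s5}): φ is false.
  s2 (successors {s1, s2, s5, s6}): φ is false.
  s3 (successors {s1, s3, s7}): φ is true.
  s4 (successors {s0, s2, s3, s4, s7}): φ is false.
  s5 (successors {s0, s2, s6, s7}): φ is false.
  s6 (successors {s0, s4, s5, s6, s7}): φ is false.
  s7 (successors {s1, s2, s6}): φ is false.
  s8 (successors {s3, s6, s8}): φ is true.
For instance, at s3:
  At s3: \Diamond ((\neg s \lor s) \land p) is false, so \neg \Diamond ((\neg s \lor s) \land p) is true.
    At s3: \Diamond ((\neg s \lor s) \land p) requires (\neg s \lor s) \land p at some successor in {s1, s3, s7}.
      At s1: (\neg s \lor s) \land p is false.
      At s3: (\neg s \lor s) \land p is false.
      At s7: (\neg s \lor s) \land p is false.
    So \Diamond ((\neg s \lor s) \land p) is false at s3.
Satisfying worlds: {s3, s8}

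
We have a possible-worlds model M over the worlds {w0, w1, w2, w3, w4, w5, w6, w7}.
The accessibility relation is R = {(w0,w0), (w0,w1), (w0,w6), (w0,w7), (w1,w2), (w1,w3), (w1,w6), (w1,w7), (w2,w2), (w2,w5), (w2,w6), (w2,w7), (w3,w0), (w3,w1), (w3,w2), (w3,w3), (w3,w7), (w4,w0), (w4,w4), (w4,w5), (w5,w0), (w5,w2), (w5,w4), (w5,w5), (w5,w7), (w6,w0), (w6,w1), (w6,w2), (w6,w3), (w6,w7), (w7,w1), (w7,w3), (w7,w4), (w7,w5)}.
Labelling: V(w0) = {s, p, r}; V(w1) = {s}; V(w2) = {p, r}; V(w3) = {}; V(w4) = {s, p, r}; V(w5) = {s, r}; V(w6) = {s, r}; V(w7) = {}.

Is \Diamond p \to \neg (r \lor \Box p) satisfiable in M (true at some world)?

Yes

Let φ = \Diamond p \to \neg (r \lor \Box p). Evaluate φ at each world:
  w0 (successors {w0, w1, w6, w7}): φ is false.
  w1 (successors {w2, w3, w6, w7}): φ is true.
  w2 (successors {w2, w5, w6, w7}): φ is false.
  w3 (successors {w0, w1, w2, w3, w7}): φ is true.
  w4 (successors {w0, w4, w5}): φ is false.
  w5 (successors {w0, w2, w4, w5, w7}): φ is false.
  w6 (successors {w0, w1, w2, w3, w7}): φ is false.
  w7 (successors {w1, w3, w4, w5}): φ is true.
Detail at w1 (witness):
  At w1: \Diamond p is true, \neg (r \lor \Box p) is true, so \Diamond p \to \neg (r \lor \Box p) is true.
    At w1: \Diamond p requires p at some successor in {w2, w3, w6, w7}.
      p holds at w2, so \Diamond p is true at w1.
    At w1: r \lor \Box p is false, so \neg (r \lor \Box p) is true.
      At w1: r is false, \Box p is false, so r \lor \Box p is false.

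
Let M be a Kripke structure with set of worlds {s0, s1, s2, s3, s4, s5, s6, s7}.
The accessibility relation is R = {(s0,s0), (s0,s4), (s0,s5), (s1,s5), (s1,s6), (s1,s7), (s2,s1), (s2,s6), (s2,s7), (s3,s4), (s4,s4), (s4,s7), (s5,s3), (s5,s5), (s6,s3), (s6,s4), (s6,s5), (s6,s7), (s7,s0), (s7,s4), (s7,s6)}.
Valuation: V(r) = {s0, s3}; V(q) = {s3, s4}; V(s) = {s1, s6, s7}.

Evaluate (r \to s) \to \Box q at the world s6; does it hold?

At s6: r \to s is true, \Box q is false, so (r \to s) \to \Box q is false.
  At s6: \Box q requires q at every successor {s3, s4, s5, s7}.
    q fails at s5, so \Box q is false at s6.

No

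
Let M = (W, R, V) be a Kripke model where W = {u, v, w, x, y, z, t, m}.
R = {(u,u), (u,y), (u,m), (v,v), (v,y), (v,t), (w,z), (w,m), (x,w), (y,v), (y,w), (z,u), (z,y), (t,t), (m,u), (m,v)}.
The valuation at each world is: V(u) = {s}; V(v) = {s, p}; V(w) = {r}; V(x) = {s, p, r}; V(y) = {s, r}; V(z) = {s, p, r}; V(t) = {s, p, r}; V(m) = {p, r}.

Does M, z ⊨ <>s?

Yes

At z: <>s requires s at some successor in {u, y}.
  s holds at u, so <>s is true at z.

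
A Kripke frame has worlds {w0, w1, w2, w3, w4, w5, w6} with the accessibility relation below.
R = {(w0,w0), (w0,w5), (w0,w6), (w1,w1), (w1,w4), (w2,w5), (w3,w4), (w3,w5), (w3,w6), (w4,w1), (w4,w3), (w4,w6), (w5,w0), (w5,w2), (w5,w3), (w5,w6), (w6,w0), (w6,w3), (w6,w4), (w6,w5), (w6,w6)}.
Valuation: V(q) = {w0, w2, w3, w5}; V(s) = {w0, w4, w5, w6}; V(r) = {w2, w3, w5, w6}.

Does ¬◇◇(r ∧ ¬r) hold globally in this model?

Yes

Recall that ◇ψ holds at a world iff ψ holds at some accessible world.
Let φ = ¬◇◇(r ∧ ¬r). Evaluate φ at each world:
  w0 (successors {w0, w5, w6}): φ is true.
  w1 (successors {w1, w4}): φ is true.
  w2 (successors {w5}): φ is true.
  w3 (successors {w4, w5, w6}): φ is true.
  w4 (successors {w1, w3, w6}): φ is true.
  w5 (successors {w0, w2, w3, w6}): φ is true.
  w6 (successors {w0, w3, w4, w5, w6}): φ is true.
For instance, at w6:
  At w6: ◇◇(r ∧ ¬r) is false, so ¬◇◇(r ∧ ¬r) is true.
    At w6: ◇◇(r ∧ ¬r) requires ◇(r ∧ ¬r) at some successor in {w0, w3, w4, w5, w6}.
      At w0: ◇(r ∧ ¬r) is false.
      At w3: ◇(r ∧ ¬r) is false.
      At w4: ◇(r ∧ ¬r) is false.
      At w5: ◇(r ∧ ¬r) is false.
      At w6: ◇(r ∧ ¬r) is false.
    So ◇◇(r ∧ ¬r) is false at w6.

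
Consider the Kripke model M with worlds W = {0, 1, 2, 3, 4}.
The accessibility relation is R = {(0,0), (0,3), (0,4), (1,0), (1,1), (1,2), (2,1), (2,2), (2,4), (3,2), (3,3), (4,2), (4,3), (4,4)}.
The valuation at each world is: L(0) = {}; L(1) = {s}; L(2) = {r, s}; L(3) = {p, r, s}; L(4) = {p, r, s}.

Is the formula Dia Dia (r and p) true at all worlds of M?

Let φ = Dia Dia (r and p). Evaluate φ at each world:
  0 (successors {0, 3, 4}): φ is true.
  1 (successors {0, 1, 2}): φ is true.
  2 (successors {1, 2, 4}): φ is true.
  3 (successors {2, 3}): φ is true.
  4 (successors {2, 3, 4}): φ is true.
For instance, at 0:
  At 0: Dia Dia (r and p) requires Dia (r and p) at some successor in {0, 3, 4}.
    Dia (r and p) holds at 0, so Dia Dia (r and p) is true at 0.
      At 0: Dia (r and p) requires r and p at some successor in {0, 3, 4}.
        r and p holds at 3, so Dia (r and p) is true at 0.

Yes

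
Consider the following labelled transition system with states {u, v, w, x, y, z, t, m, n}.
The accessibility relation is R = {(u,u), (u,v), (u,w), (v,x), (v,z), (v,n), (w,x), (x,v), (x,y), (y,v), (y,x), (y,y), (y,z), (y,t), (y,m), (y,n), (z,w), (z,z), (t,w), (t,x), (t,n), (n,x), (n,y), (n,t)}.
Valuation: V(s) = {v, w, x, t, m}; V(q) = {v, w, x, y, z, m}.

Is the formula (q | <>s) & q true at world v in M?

At v: q | <>s is true, q is true, so (q | <>s) & q is true.
  At v: q is true, <>s is true, so q | <>s is true.
    At v: <>s requires s at some successor in {x, z, n}.
      s holds at x, so <>s is true at v.

Yes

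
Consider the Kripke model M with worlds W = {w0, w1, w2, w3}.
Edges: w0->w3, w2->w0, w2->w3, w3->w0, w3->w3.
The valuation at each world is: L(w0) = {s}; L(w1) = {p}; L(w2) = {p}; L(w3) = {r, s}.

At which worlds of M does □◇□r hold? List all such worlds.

Recall that □ψ holds at a world iff ψ holds at every accessible world, and ◇ψ holds iff ψ holds at some accessible world.
Let φ = □◇□r. Evaluate φ at each world:
  w0 (successors {w3}): φ is true.
  w1 (successors ∅): φ is true.
  w2 (successors {w0, w3}): φ is false.
  w3 (successors {w0, w3}): φ is false.
For instance, at w2:
  At w2: □◇□r requires ◇□r at every successor {w0, w3}.
    ◇□r fails at w0, so □◇□r is false at w2.
      At w0: ◇□r requires □r at some successor in {w3}.
        At w3: □r is false.
      So ◇□r is false at w0.
Satisfying worlds: {w0, w1}

w0, w1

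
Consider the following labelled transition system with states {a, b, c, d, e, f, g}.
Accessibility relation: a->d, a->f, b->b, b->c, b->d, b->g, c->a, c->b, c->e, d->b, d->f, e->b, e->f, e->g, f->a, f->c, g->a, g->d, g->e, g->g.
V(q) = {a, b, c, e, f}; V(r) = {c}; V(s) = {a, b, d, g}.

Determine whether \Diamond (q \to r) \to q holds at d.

Yes

Recall that \Diamond ψ holds at a world iff ψ holds at some accessible world.
At d: \Diamond (q \to r) is false, q is false, so \Diamond (q \to r) \to q is true.
  At d: \Diamond (q \to r) requires q \to r at some successor in {b, f}.
    At b: q \to r is false.
    At f: q \to r is false.
  So \Diamond (q \to r) is false at d.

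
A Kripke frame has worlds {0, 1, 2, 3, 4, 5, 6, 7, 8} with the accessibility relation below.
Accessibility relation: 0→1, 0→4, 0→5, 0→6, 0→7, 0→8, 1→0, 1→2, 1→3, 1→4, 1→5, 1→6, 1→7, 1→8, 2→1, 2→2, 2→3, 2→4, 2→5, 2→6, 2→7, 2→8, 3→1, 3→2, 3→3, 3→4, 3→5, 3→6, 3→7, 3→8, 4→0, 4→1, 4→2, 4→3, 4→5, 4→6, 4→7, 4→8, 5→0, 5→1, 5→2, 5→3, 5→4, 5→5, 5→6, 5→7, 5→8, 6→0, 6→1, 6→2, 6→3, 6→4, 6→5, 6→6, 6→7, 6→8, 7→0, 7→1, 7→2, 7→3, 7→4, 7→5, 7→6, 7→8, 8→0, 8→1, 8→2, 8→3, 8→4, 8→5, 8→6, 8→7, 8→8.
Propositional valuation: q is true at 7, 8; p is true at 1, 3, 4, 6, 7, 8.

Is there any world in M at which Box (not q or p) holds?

Let φ = Box (not q or p). Evaluate φ at each world:
  0 (successors {1, 4, 5, 6, 7, 8}): φ is true.
  1 (successors {0, 2, 3, 4, 5, 6, 7, 8}): φ is true.
  2 (successors {1, 2, 3, 4, 5, 6, 7, 8}): φ is true.
  3 (successors {1, 2, 3, 4, 5, 6, 7, 8}): φ is true.
  4 (successors {0, 1, 2, 3, 5, 6, 7, 8}): φ is true.
  5 (successors {0, 1, 2, 3, 4, 5, 6, 7, 8}): φ is true.
  6 (successors {0, 1, 2, 3, 4, 5, 6, 7, 8}): φ is true.
  7 (successors {0, 1, 2, 3, 4, 5, 6, 8}): φ is true.
  8 (successors {0, 1, 2, 3, 4, 5, 6, 7, 8}): φ is true.
Detail at 0 (witness):
  At 0: Box (not q or p) requires not q or p at every successor {1, 4, 5, 6, 7, 8}.
    At 1: not q or p is true.
    At 4: not q or p is true.
    At 5: not q or p is true.
    At 6: not q or p is true.
    At 7: not q or p is true.
    At 8: not q or p is true.
  So Box (not q or p) is true at 0.

Yes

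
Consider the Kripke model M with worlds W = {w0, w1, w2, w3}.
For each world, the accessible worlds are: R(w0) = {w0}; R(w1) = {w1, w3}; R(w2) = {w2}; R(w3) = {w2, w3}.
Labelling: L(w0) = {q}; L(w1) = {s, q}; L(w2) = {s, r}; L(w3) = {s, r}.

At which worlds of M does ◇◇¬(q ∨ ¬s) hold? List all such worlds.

Let φ = ◇◇¬(q ∨ ¬s). Evaluate φ at each world:
  w0 (successors {w0}): φ is false.
  w1 (successors {w1, w3}): φ is true.
  w2 (successors {w2}): φ is true.
  w3 (successors {w2, w3}): φ is true.
For instance, at w2:
  At w2: ◇◇¬(q ∨ ¬s) requires ◇¬(q ∨ ¬s) at some successor in {w2}.
    ◇¬(q ∨ ¬s) holds at w2, so ◇◇¬(q ∨ ¬s) is true at w2.
      At w2: ◇¬(q ∨ ¬s) requires ¬(q ∨ ¬s) at some successor in {w2}.
        ¬(q ∨ ¬s) holds at w2, so ◇¬(q ∨ ¬s) is true at w2.
Satisfying worlds: {w1, w2, w3}

w1, w2, w3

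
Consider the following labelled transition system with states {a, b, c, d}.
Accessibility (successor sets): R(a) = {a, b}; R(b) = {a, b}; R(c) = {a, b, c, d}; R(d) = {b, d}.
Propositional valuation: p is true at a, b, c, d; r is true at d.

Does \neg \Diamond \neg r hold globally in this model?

No

Let φ = \neg \Diamond \neg r. Evaluate φ at each world:
  a (successors {a, b}): φ is false.
  b (successors {a, b}): φ is false.
  c (successors {a, b, c, d}): φ is false.
  d (successors {b, d}): φ is false.
Detail at a (counterexample):
  At a: \Diamond \neg r is true, so \neg \Diamond \neg r is false.
    At a: \Diamond \neg r requires \neg r at some successor in {a, b}.
      \neg r holds at a, so \Diamond \neg r is true at a.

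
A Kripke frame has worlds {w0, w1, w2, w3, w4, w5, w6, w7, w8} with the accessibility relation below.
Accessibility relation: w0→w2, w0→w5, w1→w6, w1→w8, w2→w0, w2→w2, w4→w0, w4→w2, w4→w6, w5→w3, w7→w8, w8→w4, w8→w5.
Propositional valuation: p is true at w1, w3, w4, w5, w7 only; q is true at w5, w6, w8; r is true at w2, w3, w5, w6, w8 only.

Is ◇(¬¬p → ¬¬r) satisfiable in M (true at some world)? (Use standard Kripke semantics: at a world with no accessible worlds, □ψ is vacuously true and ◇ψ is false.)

Let φ = ◇(¬¬p → ¬¬r). Evaluate φ at each world:
  w0 (successors {w2, w5}): φ is true.
  w1 (successors {w6, w8}): φ is true.
  w2 (successors {w0, w2}): φ is true.
  w3 (successors ∅): φ is false.
  w4 (successors {w0, w2, w6}): φ is true.
  w5 (successors {w3}): φ is true.
  w6 (successors ∅): φ is false.
  w7 (successors {w8}): φ is true.
  w8 (successors {w4, w5}): φ is true.
Detail at w0 (witness):
  At w0: ◇(¬¬p → ¬¬r) requires ¬¬p → ¬¬r at some successor in {w2, w5}.
    ¬¬p → ¬¬r holds at w2, so ◇(¬¬p → ¬¬r) is true at w0.

Yes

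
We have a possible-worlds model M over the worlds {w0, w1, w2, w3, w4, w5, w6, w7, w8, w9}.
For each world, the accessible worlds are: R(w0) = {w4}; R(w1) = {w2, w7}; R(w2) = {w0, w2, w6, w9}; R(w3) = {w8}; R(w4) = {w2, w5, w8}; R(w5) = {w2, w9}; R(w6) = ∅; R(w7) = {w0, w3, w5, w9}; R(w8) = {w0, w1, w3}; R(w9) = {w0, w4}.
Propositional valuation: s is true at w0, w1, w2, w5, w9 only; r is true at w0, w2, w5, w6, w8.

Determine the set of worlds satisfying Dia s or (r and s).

w0, w1, w2, w4, w5, w7, w8, w9

Recall that Dia ψ holds at a world iff ψ holds at some accessible world.
Let φ = Dia s or (r and s). Evaluate φ at each world:
  w0 (successors {w4}): φ is true.
  w1 (successors {w2, w7}): φ is true.
  w2 (successors {w0, w2, w6, w9}): φ is true.
  w3 (successors {w8}): φ is false.
  w4 (successors {w2, w5, w8}): φ is true.
  w5 (successors {w2, w9}): φ is true.
  w6 (successors ∅): φ is false.
  w7 (successors {w0, w3, w5, w9}): φ is true.
  w8 (successors {w0, w1, w3}): φ is true.
  w9 (successors {w0, w4}): φ is true.
For instance, at w9:
  At w9: Dia s is true, r and s is false, so Dia s or (r and s) is true.
    At w9: Dia s requires s at some successor in {w0, w4}.
      s holds at w0, so Dia s is true at w9.
Satisfying worlds: {w0, w1, w2, w4, w5, w7, w8, w9}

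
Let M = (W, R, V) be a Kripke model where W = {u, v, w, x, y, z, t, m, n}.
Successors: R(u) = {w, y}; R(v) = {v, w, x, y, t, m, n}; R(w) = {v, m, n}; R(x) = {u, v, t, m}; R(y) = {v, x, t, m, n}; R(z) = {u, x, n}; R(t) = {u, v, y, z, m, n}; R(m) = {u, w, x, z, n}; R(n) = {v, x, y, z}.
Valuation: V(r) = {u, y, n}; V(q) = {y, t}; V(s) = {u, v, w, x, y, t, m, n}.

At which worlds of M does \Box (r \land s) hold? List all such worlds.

Let φ = \Box (r \land s). Evaluate φ at each world:
  u (successors {w, y}): φ is false.
  v (successors {v, w, x, y, t, m, n}): φ is false.
  w (successors {v, m, n}): φ is false.
  x (successors {u, v, t, m}): φ is false.
  y (successors {v, x, t, m, n}): φ is false.
  z (successors {u, x, n}): φ is false.
  t (successors {u, v, y, z, m, n}): φ is false.
  m (successors {u, w, x, z, n}): φ is false.
  n (successors {v, x, y, z}): φ is false.
For instance, at z:
  At z: \Box (r \land s) requires r \land s at every successor {u, x, n}.
    r \land s fails at x, so \Box (r \land s) is false at z.
Satisfying worlds: none.

none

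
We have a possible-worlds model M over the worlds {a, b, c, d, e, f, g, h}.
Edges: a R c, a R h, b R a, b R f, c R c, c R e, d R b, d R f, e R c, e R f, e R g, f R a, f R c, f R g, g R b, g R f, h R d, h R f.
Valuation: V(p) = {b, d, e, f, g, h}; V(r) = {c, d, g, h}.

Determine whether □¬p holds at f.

At f: □¬p requires ¬p at every successor {a, c, g}.
  ¬p fails at g, so □¬p is false at f.

No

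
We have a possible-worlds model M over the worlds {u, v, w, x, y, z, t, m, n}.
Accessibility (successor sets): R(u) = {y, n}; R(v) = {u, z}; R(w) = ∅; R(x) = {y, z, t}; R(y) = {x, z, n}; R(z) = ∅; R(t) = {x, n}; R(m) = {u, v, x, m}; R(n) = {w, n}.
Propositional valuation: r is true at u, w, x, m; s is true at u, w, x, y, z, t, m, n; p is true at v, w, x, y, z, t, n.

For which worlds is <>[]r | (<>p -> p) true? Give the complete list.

Let φ = <>[]r | (<>p -> p). Evaluate φ at each world:
  u (successors {y, n}): φ is false.
  v (successors {u, z}): φ is true.
  w (successors ∅): φ is true.
  x (successors {y, z, t}): φ is true.
  y (successors {x, z, n}): φ is true.
  z (successors ∅): φ is true.
  t (successors {x, n}): φ is true.
  m (successors {u, v, x, m}): φ is false.
  n (successors {w, n}): φ is true.
For instance, at n:
  At n: <>[]r is true, <>p -> p is true, so <>[]r | (<>p -> p) is true.
    At n: <>[]r requires []r at some successor in {w, n}.
      []r holds at w, so <>[]r is true at n.
    At n: <>p is true, p is true, so <>p -> p is true.
      At n: <>p requires p at some successor in {w, n}.
        p holds at w, so <>p is true at n.
Satisfying worlds: {v, w, x, y, z, t, n}

v, w, x, y, z, t, n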